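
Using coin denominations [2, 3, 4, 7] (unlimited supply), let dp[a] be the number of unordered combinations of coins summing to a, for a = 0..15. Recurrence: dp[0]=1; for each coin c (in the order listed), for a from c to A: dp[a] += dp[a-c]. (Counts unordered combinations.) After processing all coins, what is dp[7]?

3

after  coin     0     1     2     3     4     5     6     7     8     9    10    11    12    13    14    15
          2     1     0     1     0     1     0     1     0     1     0     1     0     1     0     1     0
          3     1     0     1     1     1     1     2     1     2     2     2     2     3     2     3     3
          4     1     0     1     1     2     1     3     2     4     3     5     4     7     5     8     7
          7     1     0     1     1     2     1     3     3     4     4     6     6     8     8    11    11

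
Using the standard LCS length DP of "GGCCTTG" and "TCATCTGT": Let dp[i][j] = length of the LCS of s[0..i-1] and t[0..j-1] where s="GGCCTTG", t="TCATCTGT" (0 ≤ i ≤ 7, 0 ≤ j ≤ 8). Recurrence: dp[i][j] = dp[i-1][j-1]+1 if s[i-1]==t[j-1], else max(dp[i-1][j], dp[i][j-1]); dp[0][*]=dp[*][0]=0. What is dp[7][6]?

   ''  T  C  A  T  C  T  G  T
''  0  0  0  0  0  0  0  0  0
 G  0  0  0  0  0  0  0  1  1
 G  0  0  0  0  0  0  0  1  1
 C  0  0  1  1  1  1  1  1  1
 C  0  0  1  1  1  2  2  2  2
 T  0  1  1  1  2  2  3  3  3
 T  0  1  1  1  2  2  3  3  4
 G  0  1  1  1  2  2  3  4  4

3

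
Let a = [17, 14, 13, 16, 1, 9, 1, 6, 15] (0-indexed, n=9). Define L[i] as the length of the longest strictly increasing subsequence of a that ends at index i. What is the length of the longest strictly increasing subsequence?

   i    0    1    2    3    4    5    6    7    8
a[i]   17   14   13   16    1    9    1    6   15
L[i]    1    1    1    2    1    2    1    2    3

3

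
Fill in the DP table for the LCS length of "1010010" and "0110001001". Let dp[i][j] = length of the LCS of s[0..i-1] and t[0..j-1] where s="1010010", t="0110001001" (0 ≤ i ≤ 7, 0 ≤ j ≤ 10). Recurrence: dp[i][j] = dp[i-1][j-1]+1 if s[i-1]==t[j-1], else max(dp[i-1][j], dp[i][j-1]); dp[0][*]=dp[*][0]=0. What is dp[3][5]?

   ''  0  1  1  0  0  0  1  0  0  1
''  0  0  0  0  0  0  0  0  0  0  0
 1  0  0  1  1  1  1  1  1  1  1  1
 0  0  1  1  1  2  2  2  2  2  2  2
 1  0  1  2  2  2  2  2  3  3  3  3
 0  0  1  2  2  3  3  3  3  4  4  4
 0  0  1  2  2  3  4  4  4  4  5  5
 1  0  1  2  3  3  4  4  5  5  5  6
 0  0  1  2  3  4  4  5  5  6  6  6

2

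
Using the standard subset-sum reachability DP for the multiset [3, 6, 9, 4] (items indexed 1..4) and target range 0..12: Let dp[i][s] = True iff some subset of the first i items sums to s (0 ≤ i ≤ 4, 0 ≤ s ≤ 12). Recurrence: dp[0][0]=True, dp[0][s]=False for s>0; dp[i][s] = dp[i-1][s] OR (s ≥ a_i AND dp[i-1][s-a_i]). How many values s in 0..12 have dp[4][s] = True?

i\s   0   1   2   3   4   5   6   7   8   9  10  11  12
  0   T   F   F   F   F   F   F   F   F   F   F   F   F
  1   T   F   F   T   F   F   F   F   F   F   F   F   F
  2   T   F   F   T   F   F   T   F   F   T   F   F   F
  3   T   F   F   T   F   F   T   F   F   T   F   F   T
  4   T   F   F   T   T   F   T   T   F   T   T   F   T

8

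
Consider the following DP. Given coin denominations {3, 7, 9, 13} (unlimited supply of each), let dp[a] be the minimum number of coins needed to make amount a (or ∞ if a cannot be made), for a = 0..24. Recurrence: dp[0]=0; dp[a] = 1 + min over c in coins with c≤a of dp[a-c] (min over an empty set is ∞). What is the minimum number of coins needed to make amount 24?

 a  0  1  2  3  4  5  6  7  8  9 10 11 12 13 14 15 16 17 18 19 20 21 22 23 24
dp  0  -  -  1  -  -  2  1  -  1  2  -  2  1  2  3  2  3  2  3  2  3  2  3  4
(- denotes ∞ / unreachable)

4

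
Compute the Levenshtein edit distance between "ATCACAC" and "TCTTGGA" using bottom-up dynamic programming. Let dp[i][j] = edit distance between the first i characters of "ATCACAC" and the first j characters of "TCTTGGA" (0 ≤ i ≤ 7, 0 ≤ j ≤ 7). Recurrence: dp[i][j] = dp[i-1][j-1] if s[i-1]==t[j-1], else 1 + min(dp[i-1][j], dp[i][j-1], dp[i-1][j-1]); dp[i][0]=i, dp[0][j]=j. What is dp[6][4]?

   ''  T  C  T  T  G  G  A
''  0  1  2  3  4  5  6  7
 A  1  1  2  3  4  5  6  6
 T  2  1  2  2  3  4  5  6
 C  3  2  1  2  3  4  5  6
 A  4  3  2  2  3  4  5  5
 C  5  4  3  3  3  4  5  6
 A  6  5  4  4  4  4  5  5
 C  7  6  5  5  5  5  5  6

4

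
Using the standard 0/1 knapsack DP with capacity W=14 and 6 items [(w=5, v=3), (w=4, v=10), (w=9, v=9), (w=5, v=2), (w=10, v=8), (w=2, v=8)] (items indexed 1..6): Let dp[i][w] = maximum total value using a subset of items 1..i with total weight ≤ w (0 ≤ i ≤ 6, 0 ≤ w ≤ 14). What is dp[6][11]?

21

i\w   0   1   2   3   4   5   6   7   8   9  10  11  12  13  14
  0   0   0   0   0   0   0   0   0   0   0   0   0   0   0   0
  1   0   0   0   0   0   3   3   3   3   3   3   3   3   3   3
  2   0   0   0   0  10  10  10  10  10  13  13  13  13  13  13
  3   0   0   0   0  10  10  10  10  10  13  13  13  13  19  19
  4   0   0   0   0  10  10  10  10  10  13  13  13  13  19  19
  5   0   0   0   0  10  10  10  10  10  13  13  13  13  19  19
  6   0   0   8   8  10  10  18  18  18  18  18  21  21  21  21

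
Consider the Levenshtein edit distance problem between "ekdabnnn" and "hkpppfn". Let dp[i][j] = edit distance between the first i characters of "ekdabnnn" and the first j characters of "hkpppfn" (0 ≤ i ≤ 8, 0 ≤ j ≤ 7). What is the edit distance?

6

   ''  h  k  p  p  p  f  n
''  0  1  2  3  4  5  6  7
 e  1  1  2  3  4  5  6  7
 k  2  2  1  2  3  4  5  6
 d  3  3  2  2  3  4  5  6
 a  4  4  3  3  3  4  5  6
 b  5  5  4  4  4  4  5  6
 n  6  6  5  5  5  5  5  5
 n  7  7  6  6  6  6  6  5
 n  8  8  7  7  7  7  7  6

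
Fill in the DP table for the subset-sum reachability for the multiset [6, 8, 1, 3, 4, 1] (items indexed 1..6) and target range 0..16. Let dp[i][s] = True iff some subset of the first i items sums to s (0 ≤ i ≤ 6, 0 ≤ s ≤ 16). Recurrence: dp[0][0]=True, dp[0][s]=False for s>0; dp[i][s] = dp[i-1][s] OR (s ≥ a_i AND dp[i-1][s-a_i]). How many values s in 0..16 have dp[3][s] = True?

8

i\s   0   1   2   3   4   5   6   7   8   9  10  11  12  13  14  15  16
  0   T   F   F   F   F   F   F   F   F   F   F   F   F   F   F   F   F
  1   T   F   F   F   F   F   T   F   F   F   F   F   F   F   F   F   F
  2   T   F   F   F   F   F   T   F   T   F   F   F   F   F   T   F   F
  3   T   T   F   F   F   F   T   T   T   T   F   F   F   F   T   T   F
  4   T   T   F   T   T   F   T   T   T   T   T   T   T   F   T   T   F
  5   T   T   F   T   T   T   T   T   T   T   T   T   T   T   T   T   T
  6   T   T   T   T   T   T   T   T   T   T   T   T   T   T   T   T   T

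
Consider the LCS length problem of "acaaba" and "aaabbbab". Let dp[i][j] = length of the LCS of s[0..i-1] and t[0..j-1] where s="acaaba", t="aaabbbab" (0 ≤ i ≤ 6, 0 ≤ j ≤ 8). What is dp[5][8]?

   ''  a  a  a  b  b  b  a  b
''  0  0  0  0  0  0  0  0  0
 a  0  1  1  1  1  1  1  1  1
 c  0  1  1  1  1  1  1  1  1
 a  0  1  2  2  2  2  2  2  2
 a  0  1  2  3  3  3  3  3  3
 b  0  1  2  3  4  4  4  4  4
 a  0  1  2  3  4  4  4  5  5

4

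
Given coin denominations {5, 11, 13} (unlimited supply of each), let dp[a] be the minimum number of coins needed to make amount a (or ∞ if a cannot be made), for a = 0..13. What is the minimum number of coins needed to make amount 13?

1

 a  0  1  2  3  4  5  6  7  8  9 10 11 12 13
dp  0  -  -  -  -  1  -  -  -  -  2  1  -  1
(- denotes ∞ / unreachable)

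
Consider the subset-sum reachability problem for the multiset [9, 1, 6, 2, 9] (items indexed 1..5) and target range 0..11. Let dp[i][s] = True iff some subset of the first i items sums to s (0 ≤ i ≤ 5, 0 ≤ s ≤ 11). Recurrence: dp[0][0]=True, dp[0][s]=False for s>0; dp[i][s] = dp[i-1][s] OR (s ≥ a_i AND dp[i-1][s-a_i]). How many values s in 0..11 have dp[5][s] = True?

i\s   0   1   2   3   4   5   6   7   8   9  10  11
  0   T   F   F   F   F   F   F   F   F   F   F   F
  1   T   F   F   F   F   F   F   F   F   T   F   F
  2   T   T   F   F   F   F   F   F   F   T   T   F
  3   T   T   F   F   F   F   T   T   F   T   T   F
  4   T   T   T   T   F   F   T   T   T   T   T   T
  5   T   T   T   T   F   F   T   T   T   T   T   T

10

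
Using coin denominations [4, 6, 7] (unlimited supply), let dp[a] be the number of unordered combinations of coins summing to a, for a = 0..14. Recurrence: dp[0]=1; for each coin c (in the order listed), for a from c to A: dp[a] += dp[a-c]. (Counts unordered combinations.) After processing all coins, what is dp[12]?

after  coin     0     1     2     3     4     5     6     7     8     9    10    11    12    13    14
          4     1     0     0     0     1     0     0     0     1     0     0     0     1     0     0
          6     1     0     0     0     1     0     1     0     1     0     1     0     2     0     1
          7     1     0     0     0     1     0     1     1     1     0     1     1     2     1     2

2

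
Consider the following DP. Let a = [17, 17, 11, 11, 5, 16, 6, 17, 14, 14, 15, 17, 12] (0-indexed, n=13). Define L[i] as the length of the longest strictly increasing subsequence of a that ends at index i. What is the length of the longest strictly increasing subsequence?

   i    0    1    2    3    4    5    6    7    8    9   10   11   12
a[i]   17   17   11   11    5   16    6   17   14   14   15   17   12
L[i]    1    1    1    1    1    2    2    3    3    3    4    5    3

5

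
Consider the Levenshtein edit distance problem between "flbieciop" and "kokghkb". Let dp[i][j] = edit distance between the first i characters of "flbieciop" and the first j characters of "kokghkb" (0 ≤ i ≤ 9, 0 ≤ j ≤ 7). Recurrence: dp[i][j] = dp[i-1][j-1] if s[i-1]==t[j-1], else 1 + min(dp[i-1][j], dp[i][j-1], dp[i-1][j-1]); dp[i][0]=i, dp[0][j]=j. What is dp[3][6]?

6

   ''  k  o  k  g  h  k  b
''  0  1  2  3  4  5  6  7
 f  1  1  2  3  4  5  6  7
 l  2  2  2  3  4  5  6  7
 b  3  3  3  3  4  5  6  6
 i  4  4  4  4  4  5  6  7
 e  5  5  5  5  5  5  6  7
 c  6  6  6  6  6  6  6  7
 i  7  7  7  7  7  7  7  7
 o  8  8  7  8  8  8  8  8
 p  9  9  8  8  9  9  9  9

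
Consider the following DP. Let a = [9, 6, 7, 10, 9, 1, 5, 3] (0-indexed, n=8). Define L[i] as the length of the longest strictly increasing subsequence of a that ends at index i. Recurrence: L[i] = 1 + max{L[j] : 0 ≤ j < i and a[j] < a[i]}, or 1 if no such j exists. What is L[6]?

2

   i    0    1    2    3    4    5    6    7
a[i]    9    6    7   10    9    1    5    3
L[i]    1    1    2    3    3    1    2    2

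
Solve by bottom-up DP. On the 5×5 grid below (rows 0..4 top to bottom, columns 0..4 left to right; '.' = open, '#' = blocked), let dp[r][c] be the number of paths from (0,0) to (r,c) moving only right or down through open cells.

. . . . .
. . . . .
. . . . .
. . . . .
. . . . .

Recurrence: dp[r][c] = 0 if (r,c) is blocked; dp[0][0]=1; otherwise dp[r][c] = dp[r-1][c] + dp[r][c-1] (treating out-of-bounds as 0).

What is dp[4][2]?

r\c   0   1   2   3   4
  0   1   1   1   1   1
  1   1   2   3   4   5
  2   1   3   6  10  15
  3   1   4  10  20  35
  4   1   5  15  35  70

15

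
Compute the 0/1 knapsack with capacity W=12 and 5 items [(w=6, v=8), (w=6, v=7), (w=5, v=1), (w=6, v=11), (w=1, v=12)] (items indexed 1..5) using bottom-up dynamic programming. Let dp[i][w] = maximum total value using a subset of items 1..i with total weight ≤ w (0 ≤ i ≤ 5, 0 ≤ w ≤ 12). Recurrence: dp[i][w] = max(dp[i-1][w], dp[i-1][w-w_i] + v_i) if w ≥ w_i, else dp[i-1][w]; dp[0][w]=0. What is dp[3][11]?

9

i\w   0   1   2   3   4   5   6   7   8   9  10  11  12
  0   0   0   0   0   0   0   0   0   0   0   0   0   0
  1   0   0   0   0   0   0   8   8   8   8   8   8   8
  2   0   0   0   0   0   0   8   8   8   8   8   8  15
  3   0   0   0   0   0   1   8   8   8   8   8   9  15
  4   0   0   0   0   0   1  11  11  11  11  11  12  19
  5   0  12  12  12  12  12  13  23  23  23  23  23  24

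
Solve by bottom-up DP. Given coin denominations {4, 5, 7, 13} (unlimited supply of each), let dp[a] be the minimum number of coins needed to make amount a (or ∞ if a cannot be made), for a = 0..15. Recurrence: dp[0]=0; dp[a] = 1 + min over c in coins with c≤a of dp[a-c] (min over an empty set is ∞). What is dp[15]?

3

 a  0  1  2  3  4  5  6  7  8  9 10 11 12 13 14 15
dp  0  -  -  -  1  1  -  1  2  2  2  2  2  1  2  3
(- denotes ∞ / unreachable)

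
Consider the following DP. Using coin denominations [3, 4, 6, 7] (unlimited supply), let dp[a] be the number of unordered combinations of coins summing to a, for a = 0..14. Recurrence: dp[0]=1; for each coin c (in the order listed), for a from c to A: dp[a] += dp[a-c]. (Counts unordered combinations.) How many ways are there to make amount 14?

4

after  coin     0     1     2     3     4     5     6     7     8     9    10    11    12    13    14
          3     1     0     0     1     0     0     1     0     0     1     0     0     1     0     0
          4     1     0     0     1     1     0     1     1     1     1     1     1     2     1     1
          6     1     0     0     1     1     0     2     1     1     2     2     1     4     2     2
          7     1     0     0     1     1     0     2     2     1     2     3     2     4     4     4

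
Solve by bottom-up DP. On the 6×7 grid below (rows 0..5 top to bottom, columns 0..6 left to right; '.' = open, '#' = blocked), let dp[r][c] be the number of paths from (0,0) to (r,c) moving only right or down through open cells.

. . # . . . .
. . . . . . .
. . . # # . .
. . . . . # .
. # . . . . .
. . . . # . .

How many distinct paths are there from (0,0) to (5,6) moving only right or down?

58

r\c   0   1   2   3   4   5   6
  0   1   1   0   0   0   0   0
  1   1   2   2   2   2   2   2
  2   1   3   5   0   0   2   4
  3   1   4   9   9   9   0   4
  4   1   0   9  18  27  27  31
  5   1   1  10  28   0  27  58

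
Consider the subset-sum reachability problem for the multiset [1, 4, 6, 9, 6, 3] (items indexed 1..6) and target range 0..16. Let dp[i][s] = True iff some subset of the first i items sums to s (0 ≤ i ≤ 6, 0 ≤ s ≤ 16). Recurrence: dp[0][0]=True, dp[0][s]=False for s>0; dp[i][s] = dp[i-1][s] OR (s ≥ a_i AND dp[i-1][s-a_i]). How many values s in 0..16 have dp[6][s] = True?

16

i\s   0   1   2   3   4   5   6   7   8   9  10  11  12  13  14  15  16
  0   T   F   F   F   F   F   F   F   F   F   F   F   F   F   F   F   F
  1   T   T   F   F   F   F   F   F   F   F   F   F   F   F   F   F   F
  2   T   T   F   F   T   T   F   F   F   F   F   F   F   F   F   F   F
  3   T   T   F   F   T   T   T   T   F   F   T   T   F   F   F   F   F
  4   T   T   F   F   T   T   T   T   F   T   T   T   F   T   T   T   T
  5   T   T   F   F   T   T   T   T   F   T   T   T   T   T   T   T   T
  6   T   T   F   T   T   T   T   T   T   T   T   T   T   T   T   T   T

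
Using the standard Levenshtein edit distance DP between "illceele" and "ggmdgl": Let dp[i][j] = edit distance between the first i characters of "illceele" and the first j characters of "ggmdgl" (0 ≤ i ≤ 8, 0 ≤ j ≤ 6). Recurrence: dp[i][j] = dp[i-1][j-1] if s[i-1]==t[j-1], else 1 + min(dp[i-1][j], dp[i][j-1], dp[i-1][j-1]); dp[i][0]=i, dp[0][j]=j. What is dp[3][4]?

4

   ''  g  g  m  d  g  l
''  0  1  2  3  4  5  6
 i  1  1  2  3  4  5  6
 l  2  2  2  3  4  5  5
 l  3  3  3  3  4  5  5
 c  4  4  4  4  4  5  6
 e  5  5  5  5  5  5  6
 e  6  6  6  6  6  6  6
 l  7  7  7  7  7  7  6
 e  8  8  8  8  8  8  7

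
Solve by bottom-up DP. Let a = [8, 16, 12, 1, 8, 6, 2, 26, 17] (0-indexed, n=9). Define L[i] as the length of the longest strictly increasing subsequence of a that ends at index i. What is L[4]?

   i    0    1    2    3    4    5    6    7    8
a[i]    8   16   12    1    8    6    2   26   17
L[i]    1    2    2    1    2    2    2    3    3

2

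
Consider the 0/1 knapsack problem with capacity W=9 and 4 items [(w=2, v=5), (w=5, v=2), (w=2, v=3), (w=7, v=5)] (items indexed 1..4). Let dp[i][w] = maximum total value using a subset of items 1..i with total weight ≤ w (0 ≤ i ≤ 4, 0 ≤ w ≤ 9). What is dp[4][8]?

8

i\w   0   1   2   3   4   5   6   7   8   9
  0   0   0   0   0   0   0   0   0   0   0
  1   0   0   5   5   5   5   5   5   5   5
  2   0   0   5   5   5   5   5   7   7   7
  3   0   0   5   5   8   8   8   8   8  10
  4   0   0   5   5   8   8   8   8   8  10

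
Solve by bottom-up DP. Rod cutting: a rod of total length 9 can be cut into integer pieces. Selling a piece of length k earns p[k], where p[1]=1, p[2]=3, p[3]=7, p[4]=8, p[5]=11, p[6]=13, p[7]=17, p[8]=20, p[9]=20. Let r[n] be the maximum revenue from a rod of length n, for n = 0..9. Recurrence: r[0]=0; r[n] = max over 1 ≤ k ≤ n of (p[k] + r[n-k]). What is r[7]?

   n    0    1    2    3    4    5    6    7    8    9
r[n]    0    1    3    7    8   11   14   17   20   21

17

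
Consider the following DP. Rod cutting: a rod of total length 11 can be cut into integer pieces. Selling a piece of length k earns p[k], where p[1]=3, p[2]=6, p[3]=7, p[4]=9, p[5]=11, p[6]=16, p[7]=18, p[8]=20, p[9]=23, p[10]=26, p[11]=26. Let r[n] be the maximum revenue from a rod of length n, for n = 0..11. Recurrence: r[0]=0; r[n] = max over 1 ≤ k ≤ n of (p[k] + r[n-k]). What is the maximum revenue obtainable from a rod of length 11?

33

   n    0    1    2    3    4    5    6    7    8    9   10   11
r[n]    0    3    6    9   12   15   18   21   24   27   30   33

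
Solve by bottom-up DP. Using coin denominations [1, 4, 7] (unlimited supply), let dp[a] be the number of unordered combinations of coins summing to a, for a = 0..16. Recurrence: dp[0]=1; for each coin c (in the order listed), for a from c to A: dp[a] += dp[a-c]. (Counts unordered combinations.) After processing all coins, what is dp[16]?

9

after  coin     0     1     2     3     4     5     6     7     8     9    10    11    12    13    14    15    16
          1     1     1     1     1     1     1     1     1     1     1     1     1     1     1     1     1     1
          4     1     1     1     1     2     2     2     2     3     3     3     3     4     4     4     4     5
          7     1     1     1     1     2     2     2     3     4     4     4     5     6     6     7     8     9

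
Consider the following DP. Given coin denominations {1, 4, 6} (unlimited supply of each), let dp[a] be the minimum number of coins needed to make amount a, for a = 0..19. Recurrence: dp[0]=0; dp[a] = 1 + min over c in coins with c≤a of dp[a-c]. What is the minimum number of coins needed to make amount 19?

 a  0  1  2  3  4  5  6  7  8  9 10 11 12 13 14 15 16 17 18 19
dp  0  1  2  3  1  2  1  2  2  3  2  3  2  3  3  4  3  4  3  4

4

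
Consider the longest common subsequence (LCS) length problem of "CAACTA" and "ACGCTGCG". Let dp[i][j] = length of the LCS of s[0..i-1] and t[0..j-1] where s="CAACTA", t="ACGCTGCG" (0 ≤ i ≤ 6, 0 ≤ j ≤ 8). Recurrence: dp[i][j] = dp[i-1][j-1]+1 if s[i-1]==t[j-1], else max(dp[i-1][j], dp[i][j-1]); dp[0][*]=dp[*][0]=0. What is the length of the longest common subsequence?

3

   ''  A  C  G  C  T  G  C  G
''  0  0  0  0  0  0  0  0  0
 C  0  0  1  1  1  1  1  1  1
 A  0  1  1  1  1  1  1  1  1
 A  0  1  1  1  1  1  1  1  1
 C  0  1  2  2  2  2  2  2  2
 T  0  1  2  2  2  3  3  3  3
 A  0  1  2  2  2  3  3  3  3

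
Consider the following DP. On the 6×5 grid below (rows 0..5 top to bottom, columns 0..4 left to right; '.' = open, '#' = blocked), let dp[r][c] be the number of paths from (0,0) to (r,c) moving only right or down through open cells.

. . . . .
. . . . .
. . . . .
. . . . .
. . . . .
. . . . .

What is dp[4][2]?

15

r\c   0   1   2   3   4
  0   1   1   1   1   1
  1   1   2   3   4   5
  2   1   3   6  10  15
  3   1   4  10  20  35
  4   1   5  15  35  70
  5   1   6  21  56 126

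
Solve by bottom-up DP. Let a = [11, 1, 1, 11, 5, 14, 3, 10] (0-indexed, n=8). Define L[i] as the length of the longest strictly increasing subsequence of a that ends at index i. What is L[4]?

2

   i    0    1    2    3    4    5    6    7
a[i]   11    1    1   11    5   14    3   10
L[i]    1    1    1    2    2    3    2    3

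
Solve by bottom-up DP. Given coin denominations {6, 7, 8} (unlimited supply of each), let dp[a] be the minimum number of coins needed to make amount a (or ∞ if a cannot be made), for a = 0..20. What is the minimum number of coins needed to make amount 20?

3

 a  0  1  2  3  4  5  6  7  8  9 10 11 12 13 14 15 16 17 18 19 20
dp  0  -  -  -  -  -  1  1  1  -  -  -  2  2  2  2  2  -  3  3  3
(- denotes ∞ / unreachable)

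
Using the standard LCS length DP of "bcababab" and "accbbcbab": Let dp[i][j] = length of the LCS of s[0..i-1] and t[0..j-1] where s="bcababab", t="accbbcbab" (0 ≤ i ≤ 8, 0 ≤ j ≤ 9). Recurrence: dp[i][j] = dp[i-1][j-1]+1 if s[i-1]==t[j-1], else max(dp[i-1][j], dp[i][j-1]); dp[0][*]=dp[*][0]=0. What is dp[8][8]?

   ''  a  c  c  b  b  c  b  a  b
''  0  0  0  0  0  0  0  0  0  0
 b  0  0  0  0  1  1  1  1  1  1
 c  0  0  1  1  1  1  2  2  2  2
 a  0  1  1  1  1  1  2  2  3  3
 b  0  1  1  1  2  2  2  3  3  4
 a  0  1  1  1  2  2  2  3  4  4
 b  0  1  1  1  2  3  3  3  4  5
 a  0  1  1  1  2  3  3  3  4  5
 b  0  1  1  1  2  3  3  4  4  5

4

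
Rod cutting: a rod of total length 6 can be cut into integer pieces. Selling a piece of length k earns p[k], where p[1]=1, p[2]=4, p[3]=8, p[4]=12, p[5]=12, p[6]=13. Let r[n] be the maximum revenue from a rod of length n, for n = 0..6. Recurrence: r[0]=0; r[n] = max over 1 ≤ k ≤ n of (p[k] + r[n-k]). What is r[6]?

16

   n    0    1    2    3    4    5    6
r[n]    0    1    4    8   12   13   16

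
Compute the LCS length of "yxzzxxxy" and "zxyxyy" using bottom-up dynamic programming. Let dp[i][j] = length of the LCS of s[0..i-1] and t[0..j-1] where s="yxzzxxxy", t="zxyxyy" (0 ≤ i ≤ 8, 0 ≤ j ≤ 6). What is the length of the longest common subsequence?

   ''  z  x  y  x  y  y
''  0  0  0  0  0  0  0
 y  0  0  0  1  1  1  1
 x  0  0  1  1  2  2  2
 z  0  1  1  1  2  2  2
 z  0  1  1  1  2  2  2
 x  0  1  2  2  2  2  2
 x  0  1  2  2  3  3  3
 x  0  1  2  2  3  3  3
 y  0  1  2  3  3  4  4

4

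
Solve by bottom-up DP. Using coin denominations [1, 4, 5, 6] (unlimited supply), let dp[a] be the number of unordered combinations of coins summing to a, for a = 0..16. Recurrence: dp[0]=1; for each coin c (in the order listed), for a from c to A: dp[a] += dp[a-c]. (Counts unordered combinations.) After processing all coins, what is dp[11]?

after  coin     0     1     2     3     4     5     6     7     8     9    10    11    12    13    14    15    16
          1     1     1     1     1     1     1     1     1     1     1     1     1     1     1     1     1     1
          4     1     1     1     1     2     2     2     2     3     3     3     3     4     4     4     4     5
          5     1     1     1     1     2     3     3     3     4     5     6     6     7     8     9    10    11
          6     1     1     1     1     2     3     4     4     5     6     8     9    11    12    14    16    19

9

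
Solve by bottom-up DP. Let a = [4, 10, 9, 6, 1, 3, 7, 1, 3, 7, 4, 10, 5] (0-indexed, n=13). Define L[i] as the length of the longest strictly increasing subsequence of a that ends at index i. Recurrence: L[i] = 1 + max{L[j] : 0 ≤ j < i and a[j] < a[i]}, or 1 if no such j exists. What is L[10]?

   i    0    1    2    3    4    5    6    7    8    9   10   11   12
a[i]    4   10    9    6    1    3    7    1    3    7    4   10    5
L[i]    1    2    2    2    1    2    3    1    2    3    3    4    4

3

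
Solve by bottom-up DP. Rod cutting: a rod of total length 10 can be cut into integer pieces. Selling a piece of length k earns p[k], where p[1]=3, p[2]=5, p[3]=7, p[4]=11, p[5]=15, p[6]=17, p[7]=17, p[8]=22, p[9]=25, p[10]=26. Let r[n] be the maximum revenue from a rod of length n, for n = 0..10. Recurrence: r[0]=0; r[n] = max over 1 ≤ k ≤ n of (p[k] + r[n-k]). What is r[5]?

15

   n    0    1    2    3    4    5    6    7    8    9   10
r[n]    0    3    6    9   12   15   18   21   24   27   30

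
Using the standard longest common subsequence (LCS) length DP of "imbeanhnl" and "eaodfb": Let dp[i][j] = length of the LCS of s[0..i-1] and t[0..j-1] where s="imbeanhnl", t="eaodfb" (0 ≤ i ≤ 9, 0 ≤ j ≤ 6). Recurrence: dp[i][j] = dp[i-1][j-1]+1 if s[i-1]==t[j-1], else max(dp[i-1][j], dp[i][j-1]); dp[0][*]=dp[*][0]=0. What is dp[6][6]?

   ''  e  a  o  d  f  b
''  0  0  0  0  0  0  0
 i  0  0  0  0  0  0  0
 m  0  0  0  0  0  0  0
 b  0  0  0  0  0  0  1
 e  0  1  1  1  1  1  1
 a  0  1  2  2  2  2  2
 n  0  1  2  2  2  2  2
 h  0  1  2  2  2  2  2
 n  0  1  2  2  2  2  2
 l  0  1  2  2  2  2  2

2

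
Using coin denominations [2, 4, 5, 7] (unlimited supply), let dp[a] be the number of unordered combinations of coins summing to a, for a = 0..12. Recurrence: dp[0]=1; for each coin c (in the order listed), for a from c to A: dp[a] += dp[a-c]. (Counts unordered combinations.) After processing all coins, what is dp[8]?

after  coin     0     1     2     3     4     5     6     7     8     9    10    11    12
          2     1     0     1     0     1     0     1     0     1     0     1     0     1
          4     1     0     1     0     2     0     2     0     3     0     3     0     4
          5     1     0     1     0     2     1     2     1     3     2     4     2     5
          7     1     0     1     0     2     1     2     2     3     3     4     4     6

3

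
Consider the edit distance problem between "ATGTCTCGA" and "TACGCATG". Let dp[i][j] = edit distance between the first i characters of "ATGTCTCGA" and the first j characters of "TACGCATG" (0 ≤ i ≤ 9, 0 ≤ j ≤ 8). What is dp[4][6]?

   ''  T  A  C  G  C  A  T  G
''  0  1  2  3  4  5  6  7  8
 A  1  1  1  2  3  4  5  6  7
 T  2  1  2  2  3  4  5  5  6
 G  3  2  2  3  2  3  4  5  5
 T  4  3  3  3  3  3  4  4  5
 C  5  4  4  3  4  3  4  5  5
 T  6  5  5  4  4  4  4  4  5
 C  7  6  6  5  5  4  5  5  5
 G  8  7  7  6  5  5  5  6  5
 A  9  8  7  7  6  6  5  6  6

4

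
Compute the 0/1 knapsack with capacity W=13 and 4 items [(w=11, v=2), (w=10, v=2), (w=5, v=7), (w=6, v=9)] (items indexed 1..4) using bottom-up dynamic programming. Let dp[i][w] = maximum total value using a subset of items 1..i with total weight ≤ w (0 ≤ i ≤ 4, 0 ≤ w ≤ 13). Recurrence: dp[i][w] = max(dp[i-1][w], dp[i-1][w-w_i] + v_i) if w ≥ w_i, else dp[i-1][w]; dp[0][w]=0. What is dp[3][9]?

i\w   0   1   2   3   4   5   6   7   8   9  10  11  12  13
  0   0   0   0   0   0   0   0   0   0   0   0   0   0   0
  1   0   0   0   0   0   0   0   0   0   0   0   2   2   2
  2   0   0   0   0   0   0   0   0   0   0   2   2   2   2
  3   0   0   0   0   0   7   7   7   7   7   7   7   7   7
  4   0   0   0   0   0   7   9   9   9   9   9  16  16  16

7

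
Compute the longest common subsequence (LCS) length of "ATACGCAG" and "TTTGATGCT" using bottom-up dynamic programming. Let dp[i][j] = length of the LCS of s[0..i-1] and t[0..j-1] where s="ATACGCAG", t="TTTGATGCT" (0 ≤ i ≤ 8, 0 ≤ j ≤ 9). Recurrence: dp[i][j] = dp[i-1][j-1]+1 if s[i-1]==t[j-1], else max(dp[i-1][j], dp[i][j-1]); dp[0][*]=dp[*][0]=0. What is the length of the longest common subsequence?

   ''  T  T  T  G  A  T  G  C  T
''  0  0  0  0  0  0  0  0  0  0
 A  0  0  0  0  0  1  1  1  1  1
 T  0  1  1  1  1  1  2  2  2  2
 A  0  1  1  1  1  2  2  2  2  2
 C  0  1  1  1  1  2  2  2  3  3
 G  0  1  1  1  2  2  2  3  3  3
 C  0  1  1  1  2  2  2  3  4  4
 A  0  1  1  1  2  3  3  3  4  4
 G  0  1  1  1  2  3  3  4  4  4

4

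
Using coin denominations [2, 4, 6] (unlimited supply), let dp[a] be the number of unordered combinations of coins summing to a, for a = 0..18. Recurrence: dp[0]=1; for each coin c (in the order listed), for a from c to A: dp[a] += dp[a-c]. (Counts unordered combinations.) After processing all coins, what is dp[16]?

after  coin     0     1     2     3     4     5     6     7     8     9    10    11    12    13    14    15    16    17    18
          2     1     0     1     0     1     0     1     0     1     0     1     0     1     0     1     0     1     0     1
          4     1     0     1     0     2     0     2     0     3     0     3     0     4     0     4     0     5     0     5
          6     1     0     1     0     2     0     3     0     4     0     5     0     7     0     8     0    10     0    12

10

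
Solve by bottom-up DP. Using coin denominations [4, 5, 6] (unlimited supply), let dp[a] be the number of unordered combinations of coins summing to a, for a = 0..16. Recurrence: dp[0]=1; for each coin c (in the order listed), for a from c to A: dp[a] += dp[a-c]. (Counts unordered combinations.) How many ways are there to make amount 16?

3

after  coin     0     1     2     3     4     5     6     7     8     9    10    11    12    13    14    15    16
          4     1     0     0     0     1     0     0     0     1     0     0     0     1     0     0     0     1
          5     1     0     0     0     1     1     0     0     1     1     1     0     1     1     1     1     1
          6     1     0     0     0     1     1     1     0     1     1     2     1     2     1     2     2     3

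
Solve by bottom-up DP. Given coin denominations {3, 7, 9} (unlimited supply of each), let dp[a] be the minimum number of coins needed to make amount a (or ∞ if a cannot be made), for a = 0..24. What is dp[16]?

2

 a  0  1  2  3  4  5  6  7  8  9 10 11 12 13 14 15 16 17 18 19 20 21 22 23 24
dp  0  -  -  1  -  -  2  1  -  1  2  -  2  3  2  3  2  3  2  3  4  3  4  3  4
(- denotes ∞ / unreachable)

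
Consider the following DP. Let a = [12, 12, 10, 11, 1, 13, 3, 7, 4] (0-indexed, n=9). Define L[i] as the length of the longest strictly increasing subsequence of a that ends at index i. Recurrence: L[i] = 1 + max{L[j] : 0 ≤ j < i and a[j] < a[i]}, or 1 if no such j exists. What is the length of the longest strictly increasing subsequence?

3

   i    0    1    2    3    4    5    6    7    8
a[i]   12   12   10   11    1   13    3    7    4
L[i]    1    1    1    2    1    3    2    3    3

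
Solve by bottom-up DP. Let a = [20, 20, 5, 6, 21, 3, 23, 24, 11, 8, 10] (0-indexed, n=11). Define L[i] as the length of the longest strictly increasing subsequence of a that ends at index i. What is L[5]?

1

   i    0    1    2    3    4    5    6    7    8    9   10
a[i]   20   20    5    6   21    3   23   24   11    8   10
L[i]    1    1    1    2    3    1    4    5    3    3    4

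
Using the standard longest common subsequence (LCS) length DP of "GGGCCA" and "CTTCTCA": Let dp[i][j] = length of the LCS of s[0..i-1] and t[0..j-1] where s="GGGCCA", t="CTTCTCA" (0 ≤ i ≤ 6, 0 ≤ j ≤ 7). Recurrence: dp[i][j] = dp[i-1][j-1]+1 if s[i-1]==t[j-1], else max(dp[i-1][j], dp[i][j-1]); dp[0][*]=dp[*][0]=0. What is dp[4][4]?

1

   ''  C  T  T  C  T  C  A
''  0  0  0  0  0  0  0  0
 G  0  0  0  0  0  0  0  0
 G  0  0  0  0  0  0  0  0
 G  0  0  0  0  0  0  0  0
 C  0  1  1  1  1  1  1  1
 C  0  1  1  1  2  2  2  2
 A  0  1  1  1  2  2  2  3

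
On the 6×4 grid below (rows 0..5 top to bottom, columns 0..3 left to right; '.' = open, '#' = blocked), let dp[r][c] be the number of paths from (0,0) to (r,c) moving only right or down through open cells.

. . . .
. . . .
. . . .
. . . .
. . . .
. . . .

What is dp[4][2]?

r\c   0   1   2   3
  0   1   1   1   1
  1   1   2   3   4
  2   1   3   6  10
  3   1   4  10  20
  4   1   5  15  35
  5   1   6  21  56

15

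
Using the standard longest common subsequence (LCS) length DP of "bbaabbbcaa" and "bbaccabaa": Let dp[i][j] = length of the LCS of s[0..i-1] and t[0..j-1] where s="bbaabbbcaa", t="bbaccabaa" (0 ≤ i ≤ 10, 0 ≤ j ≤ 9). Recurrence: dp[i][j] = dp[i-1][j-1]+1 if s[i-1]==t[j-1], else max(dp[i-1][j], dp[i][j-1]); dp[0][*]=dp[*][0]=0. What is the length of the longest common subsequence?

   ''  b  b  a  c  c  a  b  a  a
''  0  0  0  0  0  0  0  0  0  0
 b  0  1  1  1  1  1  1  1  1  1
 b  0  1  2  2  2  2  2  2  2  2
 a  0  1  2  3  3  3  3  3  3  3
 a  0  1  2  3  3  3  4  4  4  4
 b  0  1  2  3  3  3  4  5  5  5
 b  0  1  2  3  3  3  4  5  5  5
 b  0  1  2  3  3  3  4  5  5  5
 c  0  1  2  3  4  4  4  5  5  5
 a  0  1  2  3  4  4  5  5  6  6
 a  0  1  2  3  4  4  5  5  6  7

7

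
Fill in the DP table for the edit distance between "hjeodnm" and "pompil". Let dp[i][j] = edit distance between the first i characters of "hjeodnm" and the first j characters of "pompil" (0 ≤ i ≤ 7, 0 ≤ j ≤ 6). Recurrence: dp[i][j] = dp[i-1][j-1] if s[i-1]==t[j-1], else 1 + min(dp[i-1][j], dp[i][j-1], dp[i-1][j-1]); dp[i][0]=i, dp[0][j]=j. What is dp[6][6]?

   ''  p  o  m  p  i  l
''  0  1  2  3  4  5  6
 h  1  1  2  3  4  5  6
 j  2  2  2  3  4  5  6
 e  3  3  3  3  4  5  6
 o  4  4  3  4  4  5  6
 d  5  5  4  4  5  5  6
 n  6  6  5  5  5  6  6
 m  7  7  6  5  6  6  7

6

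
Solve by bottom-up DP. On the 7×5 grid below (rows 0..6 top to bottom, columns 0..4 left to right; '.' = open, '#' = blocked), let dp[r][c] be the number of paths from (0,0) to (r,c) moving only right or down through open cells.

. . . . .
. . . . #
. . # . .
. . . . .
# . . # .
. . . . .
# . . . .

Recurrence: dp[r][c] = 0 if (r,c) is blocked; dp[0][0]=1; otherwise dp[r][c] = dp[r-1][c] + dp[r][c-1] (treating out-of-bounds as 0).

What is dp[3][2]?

r\c   0   1   2   3   4
  0   1   1   1   1   1
  1   1   2   3   4   0
  2   1   3   0   4   4
  3   1   4   4   8  12
  4   0   4   8   0  12
  5   0   4  12  12  24
  6   0   4  16  28  52

4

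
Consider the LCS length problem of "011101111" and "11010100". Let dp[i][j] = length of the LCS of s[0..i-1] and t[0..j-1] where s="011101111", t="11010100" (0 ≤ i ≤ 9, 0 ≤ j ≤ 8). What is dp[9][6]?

5

   ''  1  1  0  1  0  1  0  0
''  0  0  0  0  0  0  0  0  0
 0  0  0  0  1  1  1  1  1  1
 1  0  1  1  1  2  2  2  2  2
 1  0  1  2  2  2  2  3  3  3
 1  0  1  2  2  3  3  3  3  3
 0  0  1  2  3  3  4  4  4  4
 1  0  1  2  3  4  4  5  5  5
 1  0  1  2  3  4  4  5  5  5
 1  0  1  2  3  4  4  5  5  5
 1  0  1  2  3  4  4  5  5  5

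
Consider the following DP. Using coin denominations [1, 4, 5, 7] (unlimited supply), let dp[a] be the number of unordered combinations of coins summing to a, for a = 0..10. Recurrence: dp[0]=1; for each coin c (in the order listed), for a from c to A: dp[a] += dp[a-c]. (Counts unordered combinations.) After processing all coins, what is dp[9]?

after  coin     0     1     2     3     4     5     6     7     8     9    10
          1     1     1     1     1     1     1     1     1     1     1     1
          4     1     1     1     1     2     2     2     2     3     3     3
          5     1     1     1     1     2     3     3     3     4     5     6
          7     1     1     1     1     2     3     3     4     5     6     7

6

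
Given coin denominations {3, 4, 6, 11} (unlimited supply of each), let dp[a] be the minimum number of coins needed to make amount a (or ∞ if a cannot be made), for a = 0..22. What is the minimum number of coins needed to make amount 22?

2

 a  0  1  2  3  4  5  6  7  8  9 10 11 12 13 14 15 16 17 18 19 20 21 22
dp  0  -  -  1  1  -  1  2  2  2  2  1  2  3  2  2  3  2  3  3  3  3  2
(- denotes ∞ / unreachable)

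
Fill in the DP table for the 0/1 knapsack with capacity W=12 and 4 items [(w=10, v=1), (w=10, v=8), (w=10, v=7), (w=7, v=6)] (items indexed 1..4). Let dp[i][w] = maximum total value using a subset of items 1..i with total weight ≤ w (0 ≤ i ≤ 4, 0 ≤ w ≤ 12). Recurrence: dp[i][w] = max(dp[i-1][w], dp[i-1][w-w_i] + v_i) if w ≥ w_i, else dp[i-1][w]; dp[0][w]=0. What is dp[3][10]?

8

i\w   0   1   2   3   4   5   6   7   8   9  10  11  12
  0   0   0   0   0   0   0   0   0   0   0   0   0   0
  1   0   0   0   0   0   0   0   0   0   0   1   1   1
  2   0   0   0   0   0   0   0   0   0   0   8   8   8
  3   0   0   0   0   0   0   0   0   0   0   8   8   8
  4   0   0   0   0   0   0   0   6   6   6   8   8   8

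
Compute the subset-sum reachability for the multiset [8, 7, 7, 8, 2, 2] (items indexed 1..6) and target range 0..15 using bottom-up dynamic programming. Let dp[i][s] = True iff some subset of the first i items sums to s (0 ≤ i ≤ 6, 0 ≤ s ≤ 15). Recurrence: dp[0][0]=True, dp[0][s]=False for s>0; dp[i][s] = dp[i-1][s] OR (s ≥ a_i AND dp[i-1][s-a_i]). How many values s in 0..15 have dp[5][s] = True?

i\s   0   1   2   3   4   5   6   7   8   9  10  11  12  13  14  15
  0   T   F   F   F   F   F   F   F   F   F   F   F   F   F   F   F
  1   T   F   F   F   F   F   F   F   T   F   F   F   F   F   F   F
  2   T   F   F   F   F   F   F   T   T   F   F   F   F   F   F   T
  3   T   F   F   F   F   F   F   T   T   F   F   F   F   F   T   T
  4   T   F   F   F   F   F   F   T   T   F   F   F   F   F   T   T
  5   T   F   T   F   F   F   F   T   T   T   T   F   F   F   T   T
  6   T   F   T   F   T   F   F   T   T   T   T   T   T   F   T   T

8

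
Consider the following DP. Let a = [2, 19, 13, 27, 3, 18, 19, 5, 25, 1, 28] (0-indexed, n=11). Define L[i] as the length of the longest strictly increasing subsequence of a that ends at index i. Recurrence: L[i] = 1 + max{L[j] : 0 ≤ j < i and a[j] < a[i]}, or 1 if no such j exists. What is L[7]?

3

   i    0    1    2    3    4    5    6    7    8    9   10
a[i]    2   19   13   27    3   18   19    5   25    1   28
L[i]    1    2    2    3    2    3    4    3    5    1    6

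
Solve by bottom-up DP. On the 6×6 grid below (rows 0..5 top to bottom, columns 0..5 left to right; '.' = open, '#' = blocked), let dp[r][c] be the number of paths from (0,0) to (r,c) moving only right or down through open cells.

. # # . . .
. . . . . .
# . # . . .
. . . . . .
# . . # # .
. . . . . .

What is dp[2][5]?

r\c   0   1   2   3   4   5
  0   1   0   0   0   0   0
  1   1   1   1   1   1   1
  2   0   1   0   1   2   3
  3   0   1   1   2   4   7
  4   0   1   2   0   0   7
  5   0   1   3   3   3  10

3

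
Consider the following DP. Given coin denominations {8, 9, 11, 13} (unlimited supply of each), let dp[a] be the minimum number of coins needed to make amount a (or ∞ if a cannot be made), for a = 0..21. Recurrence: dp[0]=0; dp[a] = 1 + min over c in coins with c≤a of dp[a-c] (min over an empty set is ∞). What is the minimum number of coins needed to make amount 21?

2

 a  0  1  2  3  4  5  6  7  8  9 10 11 12 13 14 15 16 17 18 19 20 21
dp  0  -  -  -  -  -  -  -  1  1  -  1  -  1  -  -  2  2  2  2  2  2
(- denotes ∞ / unreachable)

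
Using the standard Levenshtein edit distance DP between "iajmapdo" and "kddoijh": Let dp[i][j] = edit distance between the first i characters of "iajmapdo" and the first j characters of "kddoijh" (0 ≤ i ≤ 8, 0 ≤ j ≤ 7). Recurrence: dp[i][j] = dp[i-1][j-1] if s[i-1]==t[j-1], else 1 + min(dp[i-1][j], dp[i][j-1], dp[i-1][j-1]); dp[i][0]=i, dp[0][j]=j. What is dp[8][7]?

8

   ''  k  d  d  o  i  j  h
''  0  1  2  3  4  5  6  7
 i  1  1  2  3  4  4  5  6
 a  2  2  2  3  4  5  5  6
 j  3  3  3  3  4  5  5  6
 m  4  4  4  4  4  5  6  6
 a  5  5  5  5  5  5  6  7
 p  6  6  6  6  6  6  6  7
 d  7  7  6  6  7  7  7  7
 o  8  8  7  7  6  7  8  8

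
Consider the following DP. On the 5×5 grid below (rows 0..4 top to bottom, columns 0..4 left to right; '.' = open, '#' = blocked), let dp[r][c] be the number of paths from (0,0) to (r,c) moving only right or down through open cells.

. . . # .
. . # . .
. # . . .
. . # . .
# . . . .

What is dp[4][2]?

1

r\c   0   1   2   3   4
  0   1   1   1   0   0
  1   1   2   0   0   0
  2   1   0   0   0   0
  3   1   1   0   0   0
  4   0   1   1   1   1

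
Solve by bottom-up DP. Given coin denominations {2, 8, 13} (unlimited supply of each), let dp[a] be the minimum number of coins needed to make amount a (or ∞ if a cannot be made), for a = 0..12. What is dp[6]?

3

 a  0  1  2  3  4  5  6  7  8  9 10 11 12
dp  0  -  1  -  2  -  3  -  1  -  2  -  3
(- denotes ∞ / unreachable)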